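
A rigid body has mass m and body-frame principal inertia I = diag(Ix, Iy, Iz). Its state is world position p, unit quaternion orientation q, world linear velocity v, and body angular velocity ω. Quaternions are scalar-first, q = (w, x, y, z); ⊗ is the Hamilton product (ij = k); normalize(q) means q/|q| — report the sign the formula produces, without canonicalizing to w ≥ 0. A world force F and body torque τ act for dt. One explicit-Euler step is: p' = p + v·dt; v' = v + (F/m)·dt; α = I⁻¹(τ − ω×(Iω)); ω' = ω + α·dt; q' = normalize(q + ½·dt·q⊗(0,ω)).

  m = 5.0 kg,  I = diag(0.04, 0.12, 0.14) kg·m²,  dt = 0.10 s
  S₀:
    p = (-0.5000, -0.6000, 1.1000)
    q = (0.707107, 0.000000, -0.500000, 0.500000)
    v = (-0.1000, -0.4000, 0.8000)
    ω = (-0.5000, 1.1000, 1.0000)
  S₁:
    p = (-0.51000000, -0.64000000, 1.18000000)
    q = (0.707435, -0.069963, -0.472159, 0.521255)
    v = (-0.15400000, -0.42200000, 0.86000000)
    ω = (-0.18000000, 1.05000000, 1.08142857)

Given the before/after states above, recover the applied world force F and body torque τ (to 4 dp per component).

F = (-2.7000, -1.1000, 3.0000)
τ = (0.1500, -0.0100, 0.0700)

ω₁ − ω₀ = (0.32000000, -0.05000000, 0.08142857)
precession coupling = (0.0220, 0.0500, -0.0440)
I·α + gyro = (0.1500, -0.0100, 0.0700)
velocity change Δv = (-0.05400000, -0.02200000, 0.06000000)
applied force F = (-2.7000, -1.1000, 3.0000)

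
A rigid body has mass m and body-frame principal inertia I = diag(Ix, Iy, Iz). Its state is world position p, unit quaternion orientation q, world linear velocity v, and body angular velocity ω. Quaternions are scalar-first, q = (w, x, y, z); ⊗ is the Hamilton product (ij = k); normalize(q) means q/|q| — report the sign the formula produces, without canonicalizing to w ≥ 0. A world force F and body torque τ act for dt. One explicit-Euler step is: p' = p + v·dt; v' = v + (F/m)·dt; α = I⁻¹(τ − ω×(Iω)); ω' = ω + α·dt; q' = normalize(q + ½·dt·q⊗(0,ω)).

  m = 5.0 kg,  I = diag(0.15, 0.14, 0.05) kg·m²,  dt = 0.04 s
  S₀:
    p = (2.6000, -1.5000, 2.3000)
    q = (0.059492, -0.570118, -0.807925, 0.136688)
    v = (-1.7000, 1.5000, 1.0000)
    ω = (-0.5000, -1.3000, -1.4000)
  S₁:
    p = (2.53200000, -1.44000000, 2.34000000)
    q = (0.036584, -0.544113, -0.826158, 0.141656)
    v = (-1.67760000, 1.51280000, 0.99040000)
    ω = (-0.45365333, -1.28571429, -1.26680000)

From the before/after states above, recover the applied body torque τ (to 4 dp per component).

rate change Δω = (0.04634667, 0.01428571, 0.13320000)
applied torque τ = (0.0100, 0.1200, 0.1600)

τ = (0.0100, 0.1200, 0.1600)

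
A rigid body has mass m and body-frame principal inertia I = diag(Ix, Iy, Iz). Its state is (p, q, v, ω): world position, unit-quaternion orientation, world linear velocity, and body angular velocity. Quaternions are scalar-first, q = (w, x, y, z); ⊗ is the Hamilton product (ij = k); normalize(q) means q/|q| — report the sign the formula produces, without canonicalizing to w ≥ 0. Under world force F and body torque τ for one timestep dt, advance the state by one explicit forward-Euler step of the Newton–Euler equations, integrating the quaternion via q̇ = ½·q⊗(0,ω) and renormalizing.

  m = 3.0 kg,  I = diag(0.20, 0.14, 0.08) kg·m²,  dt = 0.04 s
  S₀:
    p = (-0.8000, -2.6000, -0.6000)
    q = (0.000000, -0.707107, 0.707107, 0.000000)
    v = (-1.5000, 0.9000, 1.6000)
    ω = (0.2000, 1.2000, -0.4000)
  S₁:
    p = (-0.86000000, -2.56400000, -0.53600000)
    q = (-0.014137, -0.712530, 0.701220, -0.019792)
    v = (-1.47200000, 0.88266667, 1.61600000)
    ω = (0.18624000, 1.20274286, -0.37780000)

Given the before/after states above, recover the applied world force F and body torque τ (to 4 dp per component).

F = (2.1000, -1.3000, 1.2000)
τ = (-0.0400, 0.0000, 0.0300)

rate change Δω = (-0.01376000, 0.00274286, 0.02220000)
τ = I·(Δω/dt) + ω₀×(Iω₀) = (-0.0400, 0.0000, 0.0300)
v₁ − v₀ = (0.02800000, -0.01733333, 0.01600000)
m·(v₁−v₀)/dt = (2.1000, -1.3000, 1.2000)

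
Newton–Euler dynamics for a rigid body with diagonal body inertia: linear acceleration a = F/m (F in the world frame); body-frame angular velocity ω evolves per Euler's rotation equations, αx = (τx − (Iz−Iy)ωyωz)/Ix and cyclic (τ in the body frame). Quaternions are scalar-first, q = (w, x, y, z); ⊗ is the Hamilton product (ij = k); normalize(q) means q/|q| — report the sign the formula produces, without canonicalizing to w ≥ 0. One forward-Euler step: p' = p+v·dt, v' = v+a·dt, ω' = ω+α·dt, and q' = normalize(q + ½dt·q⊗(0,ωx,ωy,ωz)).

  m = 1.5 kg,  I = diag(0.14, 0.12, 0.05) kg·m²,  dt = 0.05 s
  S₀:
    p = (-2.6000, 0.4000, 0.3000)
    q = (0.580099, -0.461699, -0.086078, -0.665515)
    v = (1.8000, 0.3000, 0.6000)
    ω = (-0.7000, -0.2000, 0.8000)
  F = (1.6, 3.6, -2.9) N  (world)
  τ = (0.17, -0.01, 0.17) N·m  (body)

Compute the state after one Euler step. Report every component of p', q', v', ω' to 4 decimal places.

p' = (-2.5100, 0.4150, 0.3300)
q' = (0.5847, -0.4767, -0.0681, -0.6529)
v' = (1.8533, 0.4200, 0.5033)
ω' = (-0.6433, -0.1832, 0.9728)

ω×(Iω) gyroscopic = (0.0112, -0.0504, -0.0028)
angular accel α = (1.1343, 0.3367, 3.4560)
ω + α·dt = (-0.6433, -0.1832, 0.9728)
2q̇ = q⊗(0,ω) = (0.1920071, -0.6080347, 0.7191999, 0.4961644)
q' = normalize(q + ½dt·q⊗(0,ω)) = (0.5847, -0.4767, -0.0681, -0.6529)
a = F/m = (1.0667, 2.4000, -1.9333)
p' = p + v·dt = (-2.5100, 0.4150, 0.3300)
new velocity v' = (1.8533, 0.4200, 0.5033)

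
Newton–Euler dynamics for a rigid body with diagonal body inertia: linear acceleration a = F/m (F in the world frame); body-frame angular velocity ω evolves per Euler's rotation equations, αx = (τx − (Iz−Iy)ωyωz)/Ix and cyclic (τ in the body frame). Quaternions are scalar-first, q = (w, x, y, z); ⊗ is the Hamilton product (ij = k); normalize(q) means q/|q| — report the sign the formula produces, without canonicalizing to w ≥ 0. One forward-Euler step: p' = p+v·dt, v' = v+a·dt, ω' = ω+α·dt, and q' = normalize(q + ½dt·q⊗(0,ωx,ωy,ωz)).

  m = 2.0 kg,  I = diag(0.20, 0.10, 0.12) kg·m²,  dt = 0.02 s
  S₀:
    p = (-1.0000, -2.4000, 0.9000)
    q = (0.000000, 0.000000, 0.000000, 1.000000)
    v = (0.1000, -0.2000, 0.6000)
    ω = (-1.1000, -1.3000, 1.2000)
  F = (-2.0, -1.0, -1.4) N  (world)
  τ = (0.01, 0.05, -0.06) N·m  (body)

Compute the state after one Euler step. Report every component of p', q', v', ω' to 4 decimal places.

p' = (-0.9980, -2.4040, 0.9120)
q' = (-0.0120, 0.0130, -0.0110, 0.9998)
v' = (0.0800, -0.2100, 0.5860)
ω' = (-1.0959, -1.2689, 1.2138)

ω×(Iω) gyroscopic = (-0.0312, -0.1056, -0.1430)
(τ − ω×Iω)/I = (0.2060, 1.5560, 0.6917)
ω + α·dt = (-1.0959, -1.2689, 1.2138)
q⊗(0,ω) = (-1.2000000, 1.3000000, -1.1000000, 0.0000000)
updated quaternion q' = (-0.0120, 0.0130, -0.0110, 0.9998)
linear accel F/m = (-1.0000, -0.5000, -0.7000)
p' = p + v·dt = (-0.9980, -2.4040, 0.9120)
v + (F/m)dt = (0.0800, -0.2100, 0.5860)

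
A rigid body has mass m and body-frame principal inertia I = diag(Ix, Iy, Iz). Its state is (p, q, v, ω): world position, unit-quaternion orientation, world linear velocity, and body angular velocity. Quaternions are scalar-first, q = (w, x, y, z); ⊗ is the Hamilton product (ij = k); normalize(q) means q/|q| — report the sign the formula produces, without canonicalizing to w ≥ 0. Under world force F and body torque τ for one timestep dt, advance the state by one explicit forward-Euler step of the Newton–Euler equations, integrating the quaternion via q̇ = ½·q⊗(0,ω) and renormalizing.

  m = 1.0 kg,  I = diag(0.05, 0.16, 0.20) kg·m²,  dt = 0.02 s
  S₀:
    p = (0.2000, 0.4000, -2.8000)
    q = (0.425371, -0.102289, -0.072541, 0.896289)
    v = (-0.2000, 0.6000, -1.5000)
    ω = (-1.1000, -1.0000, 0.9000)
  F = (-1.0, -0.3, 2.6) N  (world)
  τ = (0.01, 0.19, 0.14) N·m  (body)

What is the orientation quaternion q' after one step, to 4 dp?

2q̇ = q⊗(0,ω) = (-0.9917190, 0.3630940, -1.3192288, 0.4053278)
q + ½dt·q⊗(0,ω), renormalized = (0.4154, -0.0986, -0.0857, 0.9002)

q' = (0.4154, -0.0986, -0.0857, 0.9002)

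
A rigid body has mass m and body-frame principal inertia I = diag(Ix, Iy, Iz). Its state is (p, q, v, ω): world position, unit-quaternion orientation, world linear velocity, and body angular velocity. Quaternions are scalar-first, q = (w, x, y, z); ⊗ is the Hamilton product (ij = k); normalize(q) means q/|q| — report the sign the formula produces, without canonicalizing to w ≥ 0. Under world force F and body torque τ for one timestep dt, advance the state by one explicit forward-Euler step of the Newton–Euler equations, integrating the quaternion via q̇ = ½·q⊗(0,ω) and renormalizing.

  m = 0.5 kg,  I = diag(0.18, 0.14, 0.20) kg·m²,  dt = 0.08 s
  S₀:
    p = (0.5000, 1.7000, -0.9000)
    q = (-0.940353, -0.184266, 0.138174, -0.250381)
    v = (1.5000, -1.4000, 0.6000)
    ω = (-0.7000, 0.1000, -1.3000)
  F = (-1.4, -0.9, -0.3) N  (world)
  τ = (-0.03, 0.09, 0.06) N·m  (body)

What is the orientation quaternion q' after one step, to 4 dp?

2q̇ = q⊗(0,ω) = (-0.4682989, 0.5036590, -0.1583144, 1.3007541)
q + ½dt·q⊗(0,ω), renormalized = (-0.9574, -0.1638, 0.1316, -0.1980)

q' = (-0.9574, -0.1638, 0.1316, -0.1980)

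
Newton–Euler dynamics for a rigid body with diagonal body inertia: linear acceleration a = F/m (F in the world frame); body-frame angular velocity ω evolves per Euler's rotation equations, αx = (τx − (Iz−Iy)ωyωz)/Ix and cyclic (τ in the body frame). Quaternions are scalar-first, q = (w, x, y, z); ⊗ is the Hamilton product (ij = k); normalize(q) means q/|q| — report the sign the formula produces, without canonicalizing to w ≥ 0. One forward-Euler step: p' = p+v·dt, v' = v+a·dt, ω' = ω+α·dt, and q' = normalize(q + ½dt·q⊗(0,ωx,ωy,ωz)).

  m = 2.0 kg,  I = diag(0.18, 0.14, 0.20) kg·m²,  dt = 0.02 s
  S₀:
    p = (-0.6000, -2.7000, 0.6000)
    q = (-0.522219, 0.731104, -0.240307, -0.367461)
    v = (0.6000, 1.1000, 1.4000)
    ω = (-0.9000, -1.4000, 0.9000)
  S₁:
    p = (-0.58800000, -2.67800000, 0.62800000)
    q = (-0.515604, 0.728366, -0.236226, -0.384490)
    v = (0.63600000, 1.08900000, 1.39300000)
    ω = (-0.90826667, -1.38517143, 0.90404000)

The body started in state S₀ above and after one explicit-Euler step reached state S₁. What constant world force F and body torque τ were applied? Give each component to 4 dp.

Δv = v₁−v₀ = (0.03600000, -0.01100000, -0.00700000)
m·(v₁−v₀)/dt = (3.6000, -1.1000, -0.7000)
rate change Δω = (-0.00826667, 0.01482857, 0.00404000)
τ = I·(Δω/dt) + ω₀×(Iω₀) = (-0.1500, 0.1200, -0.0100)

F = (3.6000, -1.1000, -0.7000)
τ = (-0.1500, 0.1200, -0.0100)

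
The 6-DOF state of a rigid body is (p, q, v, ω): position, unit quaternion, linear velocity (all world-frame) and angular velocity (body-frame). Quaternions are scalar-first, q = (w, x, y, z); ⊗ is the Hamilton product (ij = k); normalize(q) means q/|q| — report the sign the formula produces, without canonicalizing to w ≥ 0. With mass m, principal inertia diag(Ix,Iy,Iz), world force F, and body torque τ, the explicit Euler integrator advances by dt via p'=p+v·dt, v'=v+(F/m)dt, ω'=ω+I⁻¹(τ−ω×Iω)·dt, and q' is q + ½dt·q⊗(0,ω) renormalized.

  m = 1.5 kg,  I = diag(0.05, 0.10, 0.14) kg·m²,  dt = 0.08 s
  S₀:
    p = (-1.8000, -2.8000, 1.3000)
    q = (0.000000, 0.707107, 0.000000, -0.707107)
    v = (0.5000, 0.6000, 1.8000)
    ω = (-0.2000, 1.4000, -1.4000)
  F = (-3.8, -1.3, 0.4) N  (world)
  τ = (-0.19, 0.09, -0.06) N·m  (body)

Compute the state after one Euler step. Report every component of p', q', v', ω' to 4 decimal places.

gyro term ω×Iω = (-0.0784, -0.0252, -0.0140)
angular accel α = (-2.2320, 1.1520, -0.3286)
new body rate ω' = (-0.3786, 1.4922, -1.4263)
2q̇ = q⊗(0,ω) = (-0.8485284, 0.9899498, 1.1313712, 0.9899498)
q + ½dt·q⊗(0,ω), renormalized = (-0.0338, 0.7444, 0.0451, -0.6654)
a = F/m = (-2.5333, -0.8667, 0.2667)
p' = p + v·dt = (-1.7600, -2.7520, 1.4440)
v' = v + a·dt = (0.2973, 0.5307, 1.8213)

p' = (-1.7600, -2.7520, 1.4440)
q' = (-0.0338, 0.7444, 0.0451, -0.6654)
v' = (0.2973, 0.5307, 1.8213)
ω' = (-0.3786, 1.4922, -1.4263)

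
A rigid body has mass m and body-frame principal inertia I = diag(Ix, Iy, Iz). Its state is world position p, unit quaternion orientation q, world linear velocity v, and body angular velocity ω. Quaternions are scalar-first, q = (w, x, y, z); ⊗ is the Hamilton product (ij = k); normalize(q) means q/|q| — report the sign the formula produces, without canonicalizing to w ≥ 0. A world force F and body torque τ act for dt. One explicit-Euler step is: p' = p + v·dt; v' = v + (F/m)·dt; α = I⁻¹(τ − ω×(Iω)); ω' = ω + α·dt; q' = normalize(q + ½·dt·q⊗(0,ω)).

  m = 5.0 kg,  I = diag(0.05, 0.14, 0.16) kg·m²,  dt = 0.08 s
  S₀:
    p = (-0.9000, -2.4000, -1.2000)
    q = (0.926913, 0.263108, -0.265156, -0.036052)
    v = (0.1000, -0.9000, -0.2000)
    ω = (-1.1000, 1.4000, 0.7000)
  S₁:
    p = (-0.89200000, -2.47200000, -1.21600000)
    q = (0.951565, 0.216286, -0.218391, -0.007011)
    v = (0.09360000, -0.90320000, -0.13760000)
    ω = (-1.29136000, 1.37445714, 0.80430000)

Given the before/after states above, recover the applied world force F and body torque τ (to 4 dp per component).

F = (-0.4000, -0.2000, 3.9000)
τ = (-0.1000, 0.0400, 0.0700)

ω₁ − ω₀ = (-0.19136000, -0.02554286, 0.10430000)
gyro term ω₀×Iω₀ = (0.0196, 0.0847, -0.1386)
applied torque τ = (-0.1000, 0.0400, 0.0700)
Δv = v₁−v₀ = (-0.00640000, -0.00320000, 0.06240000)
applied force F = (-0.4000, -0.2000, 3.9000)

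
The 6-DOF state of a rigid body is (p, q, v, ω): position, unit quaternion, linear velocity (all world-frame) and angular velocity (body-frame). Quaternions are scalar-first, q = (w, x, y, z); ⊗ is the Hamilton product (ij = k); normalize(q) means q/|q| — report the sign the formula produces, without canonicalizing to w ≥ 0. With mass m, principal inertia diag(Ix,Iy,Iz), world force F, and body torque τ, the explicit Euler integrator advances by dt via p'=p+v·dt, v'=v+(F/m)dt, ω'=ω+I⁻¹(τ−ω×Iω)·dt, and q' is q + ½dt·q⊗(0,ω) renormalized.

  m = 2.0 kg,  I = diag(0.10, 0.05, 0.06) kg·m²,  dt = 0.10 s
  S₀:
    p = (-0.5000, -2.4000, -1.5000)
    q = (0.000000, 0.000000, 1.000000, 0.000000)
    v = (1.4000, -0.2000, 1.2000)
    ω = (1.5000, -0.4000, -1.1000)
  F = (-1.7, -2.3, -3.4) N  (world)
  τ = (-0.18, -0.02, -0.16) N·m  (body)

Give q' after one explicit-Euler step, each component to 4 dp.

q' = (0.0199, -0.0548, 0.9955, -0.0747)

2q̇ = q⊗(0,ω) = (0.4000000, -1.1000000, 0.0000000, -1.5000000)
q + ½dt·q⊗(0,ω), renormalized = (0.0199, -0.0548, 0.9955, -0.0747)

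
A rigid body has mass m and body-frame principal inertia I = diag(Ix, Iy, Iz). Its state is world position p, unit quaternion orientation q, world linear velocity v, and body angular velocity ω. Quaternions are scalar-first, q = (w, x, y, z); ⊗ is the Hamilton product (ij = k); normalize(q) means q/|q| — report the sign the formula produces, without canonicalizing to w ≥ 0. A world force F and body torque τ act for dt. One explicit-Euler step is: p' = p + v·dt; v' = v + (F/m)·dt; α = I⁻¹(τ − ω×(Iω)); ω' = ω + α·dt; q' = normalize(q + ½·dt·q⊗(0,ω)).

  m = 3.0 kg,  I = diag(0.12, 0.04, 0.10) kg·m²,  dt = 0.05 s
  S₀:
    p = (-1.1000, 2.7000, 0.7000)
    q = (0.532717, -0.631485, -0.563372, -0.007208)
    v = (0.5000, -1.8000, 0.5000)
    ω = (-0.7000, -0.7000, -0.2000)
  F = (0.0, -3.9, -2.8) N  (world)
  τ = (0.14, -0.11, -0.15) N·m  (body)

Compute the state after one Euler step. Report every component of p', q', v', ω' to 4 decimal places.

p' = (-1.0750, 2.6100, 0.7250)
q' = (0.5116, -0.6379, -0.5755, -0.0087)
v' = (0.5000, -1.8650, 0.4533)
ω' = (-0.6452, -0.8410, -0.2554)

angular accel α = (1.0967, -2.8200, -1.1080)
new body rate ω' = (-0.6452, -0.8410, -0.2554)
2q̇ = q⊗(0,ω) = (-0.8378415, -0.2652731, -0.4941533, -0.0588643)
updated quaternion q' = (0.5116, -0.6379, -0.5755, -0.0087)
a = (0.0000, -1.3000, -0.9333)
p' = p + v·dt = (-1.0750, 2.6100, 0.7250)
v' = v + a·dt = (0.5000, -1.8650, 0.4533)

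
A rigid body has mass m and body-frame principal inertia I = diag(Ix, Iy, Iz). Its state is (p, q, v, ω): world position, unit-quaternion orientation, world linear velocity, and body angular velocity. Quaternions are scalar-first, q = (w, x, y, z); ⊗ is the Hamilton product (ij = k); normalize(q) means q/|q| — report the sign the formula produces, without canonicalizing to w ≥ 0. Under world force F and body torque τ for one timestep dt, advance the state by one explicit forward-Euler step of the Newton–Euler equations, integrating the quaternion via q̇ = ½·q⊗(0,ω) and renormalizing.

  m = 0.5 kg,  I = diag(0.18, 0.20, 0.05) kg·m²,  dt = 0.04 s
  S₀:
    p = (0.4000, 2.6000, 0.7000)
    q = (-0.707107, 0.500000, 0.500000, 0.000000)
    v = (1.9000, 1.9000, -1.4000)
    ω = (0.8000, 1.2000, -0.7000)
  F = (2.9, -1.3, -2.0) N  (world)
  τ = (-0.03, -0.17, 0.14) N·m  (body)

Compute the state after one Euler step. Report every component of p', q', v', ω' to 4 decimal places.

p' = (0.4760, 2.6760, 0.6440)
q' = (-0.7267, 0.4814, 0.4898, 0.0139)
v' = (2.1320, 1.7960, -1.5600)
ω' = (0.7653, 1.1806, -0.6034)

linear accel F/m = (5.8000, -2.6000, -4.0000)
p + v·dt = (0.4760, 2.6760, 0.6440)
v' = v + a·dt = (2.1320, 1.7960, -1.5600)
ω×(Iω) gyroscopic = (0.1260, -0.0728, 0.0192)
(τ − ω×Iω)/I = (-0.8667, -0.4860, 2.4160)
ω' = ω + α·dt = (0.7653, 1.1806, -0.6034)
2q̇ = q⊗(0,ω) = (-1.0000000, -0.9156856, -0.4985284, 0.6949749)
q + ½dt·q⊗(0,ω), renormalized = (-0.7267, 0.4814, 0.4898, 0.0139)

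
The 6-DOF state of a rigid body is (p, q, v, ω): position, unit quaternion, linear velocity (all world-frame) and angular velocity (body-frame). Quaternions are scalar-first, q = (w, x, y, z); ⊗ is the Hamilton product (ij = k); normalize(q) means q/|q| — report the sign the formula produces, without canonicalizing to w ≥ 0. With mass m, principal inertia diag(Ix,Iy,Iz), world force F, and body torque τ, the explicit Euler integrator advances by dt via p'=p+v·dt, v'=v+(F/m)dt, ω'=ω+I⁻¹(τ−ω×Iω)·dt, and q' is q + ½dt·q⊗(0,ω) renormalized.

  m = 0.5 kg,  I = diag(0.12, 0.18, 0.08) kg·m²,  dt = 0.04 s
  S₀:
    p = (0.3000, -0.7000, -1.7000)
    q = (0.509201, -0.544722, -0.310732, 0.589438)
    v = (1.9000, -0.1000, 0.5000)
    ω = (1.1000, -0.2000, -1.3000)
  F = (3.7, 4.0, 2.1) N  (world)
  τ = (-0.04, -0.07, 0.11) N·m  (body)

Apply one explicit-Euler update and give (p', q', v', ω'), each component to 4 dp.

(τ − ω×Iω)/I = (-0.1167, -0.0711, 1.5400)
ω' = ω + α·dt = (1.0953, -0.2028, -1.2384)
Hamilton product q⊗(0,ω) = (1.3033172, 1.0819603, -0.1615970, -0.2112117)
q + ½dt·q⊗(0,ω), renormalized = (0.5350, -0.5228, -0.3138, 0.5849)
linear accel F/m = (7.4000, 8.0000, 4.2000)
p + v·dt = (0.3760, -0.7040, -1.6800)
new velocity v' = (2.1960, 0.2200, 0.6680)

p' = (0.3760, -0.7040, -1.6800)
q' = (0.5350, -0.5228, -0.3138, 0.5849)
v' = (2.1960, 0.2200, 0.6680)
ω' = (1.0953, -0.2028, -1.2384)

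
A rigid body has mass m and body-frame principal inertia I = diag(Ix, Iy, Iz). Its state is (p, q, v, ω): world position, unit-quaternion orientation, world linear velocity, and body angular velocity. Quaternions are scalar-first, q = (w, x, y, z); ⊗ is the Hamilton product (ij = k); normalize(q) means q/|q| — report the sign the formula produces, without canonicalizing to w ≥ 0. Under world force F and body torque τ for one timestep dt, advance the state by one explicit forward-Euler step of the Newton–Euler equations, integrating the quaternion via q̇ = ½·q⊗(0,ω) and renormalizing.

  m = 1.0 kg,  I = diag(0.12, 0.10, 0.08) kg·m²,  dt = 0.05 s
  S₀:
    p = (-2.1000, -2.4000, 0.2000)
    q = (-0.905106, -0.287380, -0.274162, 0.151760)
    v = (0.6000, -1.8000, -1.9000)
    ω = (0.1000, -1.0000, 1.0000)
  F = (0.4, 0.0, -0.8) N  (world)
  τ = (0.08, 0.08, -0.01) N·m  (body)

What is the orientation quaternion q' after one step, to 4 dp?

q' = (-0.9145, -0.2925, -0.2438, 0.1369)

Hamilton product q⊗(0,ω) = (-0.3971840, -0.2129126, 1.2076620, -0.5903098)
q' = normalize(q + ½dt·q⊗(0,ω)) = (-0.9145, -0.2925, -0.2438, 0.1369)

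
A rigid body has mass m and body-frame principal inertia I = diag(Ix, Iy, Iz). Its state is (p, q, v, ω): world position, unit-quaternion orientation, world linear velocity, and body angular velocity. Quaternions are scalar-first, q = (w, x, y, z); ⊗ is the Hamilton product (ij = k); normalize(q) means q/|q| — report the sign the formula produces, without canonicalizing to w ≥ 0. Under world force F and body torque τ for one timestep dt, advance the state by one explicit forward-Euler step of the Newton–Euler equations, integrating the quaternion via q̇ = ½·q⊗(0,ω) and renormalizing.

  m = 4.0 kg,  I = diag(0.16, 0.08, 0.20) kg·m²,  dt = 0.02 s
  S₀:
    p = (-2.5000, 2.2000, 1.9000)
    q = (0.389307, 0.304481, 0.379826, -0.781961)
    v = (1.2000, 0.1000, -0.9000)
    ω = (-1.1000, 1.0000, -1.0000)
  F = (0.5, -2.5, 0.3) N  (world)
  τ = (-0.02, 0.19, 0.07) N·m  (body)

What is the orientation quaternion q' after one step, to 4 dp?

q⊗(0,ω) = (-0.8268579, -0.0261027, 1.5539451, 0.3329826)
q + ½dt·q⊗(0,ω), renormalized = (0.3810, 0.3042, 0.3953, -0.7785)

q' = (0.3810, 0.3042, 0.3953, -0.7785)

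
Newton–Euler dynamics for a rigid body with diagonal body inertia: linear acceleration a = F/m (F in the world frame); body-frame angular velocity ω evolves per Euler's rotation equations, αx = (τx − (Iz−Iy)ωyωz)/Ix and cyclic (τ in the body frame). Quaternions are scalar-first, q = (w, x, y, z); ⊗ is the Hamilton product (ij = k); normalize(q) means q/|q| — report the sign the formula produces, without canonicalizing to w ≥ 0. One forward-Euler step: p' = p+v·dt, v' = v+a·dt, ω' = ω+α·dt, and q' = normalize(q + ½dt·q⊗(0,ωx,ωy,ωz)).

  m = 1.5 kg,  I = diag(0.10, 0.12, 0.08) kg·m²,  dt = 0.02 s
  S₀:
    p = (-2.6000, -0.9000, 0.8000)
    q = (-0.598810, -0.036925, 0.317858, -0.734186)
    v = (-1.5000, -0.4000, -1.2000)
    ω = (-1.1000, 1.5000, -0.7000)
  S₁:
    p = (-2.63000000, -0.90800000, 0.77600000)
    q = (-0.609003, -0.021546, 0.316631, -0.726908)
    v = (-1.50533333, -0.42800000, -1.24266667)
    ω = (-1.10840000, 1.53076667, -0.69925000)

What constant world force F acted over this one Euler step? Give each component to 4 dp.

Δv = v₁−v₀ = (-0.00533333, -0.02800000, -0.04266667)
applied force F = (-0.4000, -2.1000, -3.2000)

F = (-0.4000, -2.1000, -3.2000)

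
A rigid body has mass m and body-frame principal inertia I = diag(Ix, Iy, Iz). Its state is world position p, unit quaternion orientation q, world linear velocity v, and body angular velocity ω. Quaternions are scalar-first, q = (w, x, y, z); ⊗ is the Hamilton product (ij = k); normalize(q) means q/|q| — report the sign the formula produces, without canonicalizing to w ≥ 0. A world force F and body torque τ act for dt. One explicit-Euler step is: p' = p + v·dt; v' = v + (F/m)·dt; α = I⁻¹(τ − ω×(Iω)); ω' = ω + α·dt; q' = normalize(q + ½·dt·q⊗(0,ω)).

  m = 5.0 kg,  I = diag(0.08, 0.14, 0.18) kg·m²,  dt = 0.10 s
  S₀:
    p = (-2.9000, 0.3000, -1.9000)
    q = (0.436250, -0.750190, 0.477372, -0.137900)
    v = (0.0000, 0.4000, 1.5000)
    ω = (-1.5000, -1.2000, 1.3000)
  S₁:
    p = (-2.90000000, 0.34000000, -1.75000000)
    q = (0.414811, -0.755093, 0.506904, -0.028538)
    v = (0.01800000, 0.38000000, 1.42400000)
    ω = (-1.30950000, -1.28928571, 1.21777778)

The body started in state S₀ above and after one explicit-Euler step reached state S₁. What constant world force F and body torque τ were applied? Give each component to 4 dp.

v₁ − v₀ = (0.01800000, -0.02000000, -0.07600000)
m·(v₁−v₀)/dt = (0.9000, -1.0000, -3.8000)
Δω = ω₁−ω₀ = (0.19050000, -0.08928571, -0.08222222)
ω₀×(Iω₀) = (-0.0624, 0.1950, 0.1080)
applied torque τ = (0.0900, 0.0700, -0.0400)

F = (0.9000, -1.0000, -3.8000)
τ = (0.0900, 0.0700, -0.0400)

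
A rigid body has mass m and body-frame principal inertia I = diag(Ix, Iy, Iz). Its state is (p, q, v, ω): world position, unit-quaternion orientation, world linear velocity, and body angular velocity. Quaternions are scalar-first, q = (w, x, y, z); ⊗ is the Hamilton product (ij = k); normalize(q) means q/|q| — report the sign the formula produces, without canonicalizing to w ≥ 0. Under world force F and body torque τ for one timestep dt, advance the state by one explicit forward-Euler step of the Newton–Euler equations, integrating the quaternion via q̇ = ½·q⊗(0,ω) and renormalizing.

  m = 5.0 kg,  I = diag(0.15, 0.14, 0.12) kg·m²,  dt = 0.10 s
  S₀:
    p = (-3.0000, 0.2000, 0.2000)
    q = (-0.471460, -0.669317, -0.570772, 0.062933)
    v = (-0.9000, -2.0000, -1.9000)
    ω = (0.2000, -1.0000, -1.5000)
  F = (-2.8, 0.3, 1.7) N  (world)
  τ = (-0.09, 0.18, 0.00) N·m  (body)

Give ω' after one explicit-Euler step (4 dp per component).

ω' = (0.1600, -0.8650, -1.5017)

α = I⁻¹(τ − ω×Iω) = (-0.4000, 1.3500, -0.0167)
new body rate ω' = (0.1600, -0.8650, -1.5017)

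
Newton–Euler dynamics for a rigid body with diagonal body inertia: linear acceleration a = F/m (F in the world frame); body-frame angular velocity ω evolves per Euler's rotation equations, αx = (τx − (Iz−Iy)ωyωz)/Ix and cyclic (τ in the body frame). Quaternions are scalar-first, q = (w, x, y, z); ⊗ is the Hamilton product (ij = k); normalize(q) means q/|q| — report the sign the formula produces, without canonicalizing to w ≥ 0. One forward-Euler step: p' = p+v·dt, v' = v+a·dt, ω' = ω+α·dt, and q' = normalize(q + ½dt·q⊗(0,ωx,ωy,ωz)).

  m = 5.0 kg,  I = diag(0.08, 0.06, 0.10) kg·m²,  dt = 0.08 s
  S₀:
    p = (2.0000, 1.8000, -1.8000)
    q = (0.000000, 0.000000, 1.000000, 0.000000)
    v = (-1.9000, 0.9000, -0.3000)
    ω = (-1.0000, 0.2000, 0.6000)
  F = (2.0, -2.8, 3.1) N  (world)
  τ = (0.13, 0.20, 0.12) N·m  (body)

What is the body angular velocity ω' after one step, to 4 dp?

ω' = (-0.8748, 0.4507, 0.6928)

precession coupling ω×(Iω) = (0.0048, 0.0120, 0.0040)
α = I⁻¹(τ − ω×Iω) = (1.5650, 3.1333, 1.1600)
new body rate ω' = (-0.8748, 0.4507, 0.6928)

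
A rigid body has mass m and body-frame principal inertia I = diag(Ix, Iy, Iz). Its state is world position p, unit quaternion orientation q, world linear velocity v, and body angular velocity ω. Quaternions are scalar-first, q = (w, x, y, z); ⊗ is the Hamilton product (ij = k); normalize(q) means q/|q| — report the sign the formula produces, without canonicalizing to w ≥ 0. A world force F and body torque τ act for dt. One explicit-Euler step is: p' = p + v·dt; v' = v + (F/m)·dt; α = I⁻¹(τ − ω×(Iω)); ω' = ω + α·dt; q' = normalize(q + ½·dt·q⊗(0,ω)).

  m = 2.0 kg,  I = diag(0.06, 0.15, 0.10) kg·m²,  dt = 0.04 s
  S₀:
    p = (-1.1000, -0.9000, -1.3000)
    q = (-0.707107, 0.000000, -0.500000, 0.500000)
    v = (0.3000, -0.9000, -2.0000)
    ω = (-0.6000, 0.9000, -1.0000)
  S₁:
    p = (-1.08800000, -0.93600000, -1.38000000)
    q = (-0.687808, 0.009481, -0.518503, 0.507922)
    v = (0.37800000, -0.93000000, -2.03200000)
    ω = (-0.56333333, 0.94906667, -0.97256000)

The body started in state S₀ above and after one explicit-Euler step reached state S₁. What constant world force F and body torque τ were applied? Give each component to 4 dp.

F = (3.9000, -1.5000, -1.6000)
τ = (0.1000, 0.1600, 0.0200)

v₁ − v₀ = (0.07800000, -0.03000000, -0.03200000)
F = m·Δv/dt = (3.9000, -1.5000, -1.6000)
rate change Δω = (0.03666667, 0.04906667, 0.02744000)
I·α + gyro = (0.1000, 0.1600, 0.0200)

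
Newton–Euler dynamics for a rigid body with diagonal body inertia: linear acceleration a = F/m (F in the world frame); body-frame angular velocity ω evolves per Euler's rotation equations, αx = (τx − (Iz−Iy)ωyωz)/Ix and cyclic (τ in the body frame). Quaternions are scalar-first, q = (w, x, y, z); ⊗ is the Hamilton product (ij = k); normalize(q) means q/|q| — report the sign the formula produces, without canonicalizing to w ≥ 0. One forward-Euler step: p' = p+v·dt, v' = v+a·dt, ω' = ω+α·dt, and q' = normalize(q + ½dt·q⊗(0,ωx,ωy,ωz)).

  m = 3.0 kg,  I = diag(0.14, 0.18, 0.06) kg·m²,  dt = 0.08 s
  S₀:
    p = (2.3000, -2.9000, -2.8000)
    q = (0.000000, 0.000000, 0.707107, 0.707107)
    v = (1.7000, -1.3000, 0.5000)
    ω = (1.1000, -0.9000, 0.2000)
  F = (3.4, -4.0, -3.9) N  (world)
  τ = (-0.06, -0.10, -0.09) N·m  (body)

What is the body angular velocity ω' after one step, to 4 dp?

ω' = (1.0534, -0.9523, 0.1328)

gyro term ω×Iω = (0.0216, 0.0176, -0.0396)
α = I⁻¹(τ − ω×Iω) = (-0.5829, -0.6533, -0.8400)
ω' = ω + α·dt = (1.0534, -0.9523, 0.1328)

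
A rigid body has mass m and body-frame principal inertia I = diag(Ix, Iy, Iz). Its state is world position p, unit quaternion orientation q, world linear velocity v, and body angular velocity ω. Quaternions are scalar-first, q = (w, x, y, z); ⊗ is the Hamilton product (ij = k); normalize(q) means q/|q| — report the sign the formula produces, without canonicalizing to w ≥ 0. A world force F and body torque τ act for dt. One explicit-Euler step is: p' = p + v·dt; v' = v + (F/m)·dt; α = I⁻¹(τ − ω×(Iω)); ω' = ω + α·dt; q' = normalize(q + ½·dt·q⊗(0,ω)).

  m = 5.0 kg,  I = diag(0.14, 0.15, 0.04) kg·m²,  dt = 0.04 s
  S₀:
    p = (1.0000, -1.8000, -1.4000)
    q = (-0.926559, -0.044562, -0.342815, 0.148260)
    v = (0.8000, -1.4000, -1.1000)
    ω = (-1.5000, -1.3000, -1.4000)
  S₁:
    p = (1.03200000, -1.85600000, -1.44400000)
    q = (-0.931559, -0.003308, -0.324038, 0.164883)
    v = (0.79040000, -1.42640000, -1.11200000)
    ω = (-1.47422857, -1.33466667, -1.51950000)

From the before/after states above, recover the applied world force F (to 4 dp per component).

Δv = v₁−v₀ = (-0.00960000, -0.02640000, -0.01200000)
m·(v₁−v₀)/dt = (-1.2000, -3.3000, -1.5000)

F = (-1.2000, -3.3000, -1.5000)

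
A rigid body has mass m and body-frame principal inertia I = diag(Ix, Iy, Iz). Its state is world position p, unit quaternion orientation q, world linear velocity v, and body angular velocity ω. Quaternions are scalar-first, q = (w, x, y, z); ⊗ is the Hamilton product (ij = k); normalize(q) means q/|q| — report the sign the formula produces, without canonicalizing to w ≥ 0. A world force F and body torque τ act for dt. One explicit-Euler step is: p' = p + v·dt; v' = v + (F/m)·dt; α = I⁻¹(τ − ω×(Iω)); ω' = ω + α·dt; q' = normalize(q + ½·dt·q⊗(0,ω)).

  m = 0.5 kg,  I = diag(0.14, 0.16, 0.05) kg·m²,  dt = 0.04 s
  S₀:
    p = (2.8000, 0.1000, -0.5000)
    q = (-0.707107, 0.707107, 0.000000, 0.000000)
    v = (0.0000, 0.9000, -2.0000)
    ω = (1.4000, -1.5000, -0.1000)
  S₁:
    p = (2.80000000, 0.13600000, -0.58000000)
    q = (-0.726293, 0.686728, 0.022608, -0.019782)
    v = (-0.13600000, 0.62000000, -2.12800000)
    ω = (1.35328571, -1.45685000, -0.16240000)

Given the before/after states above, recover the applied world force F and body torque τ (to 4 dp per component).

F = (-1.7000, -3.5000, -1.6000)
τ = (-0.1800, 0.1600, -0.1200)

rate change Δω = (-0.04671429, 0.04315000, -0.06240000)
applied torque τ = (-0.1800, 0.1600, -0.1200)
Δv = v₁−v₀ = (-0.13600000, -0.28000000, -0.12800000)
m·(v₁−v₀)/dt = (-1.7000, -3.5000, -1.6000)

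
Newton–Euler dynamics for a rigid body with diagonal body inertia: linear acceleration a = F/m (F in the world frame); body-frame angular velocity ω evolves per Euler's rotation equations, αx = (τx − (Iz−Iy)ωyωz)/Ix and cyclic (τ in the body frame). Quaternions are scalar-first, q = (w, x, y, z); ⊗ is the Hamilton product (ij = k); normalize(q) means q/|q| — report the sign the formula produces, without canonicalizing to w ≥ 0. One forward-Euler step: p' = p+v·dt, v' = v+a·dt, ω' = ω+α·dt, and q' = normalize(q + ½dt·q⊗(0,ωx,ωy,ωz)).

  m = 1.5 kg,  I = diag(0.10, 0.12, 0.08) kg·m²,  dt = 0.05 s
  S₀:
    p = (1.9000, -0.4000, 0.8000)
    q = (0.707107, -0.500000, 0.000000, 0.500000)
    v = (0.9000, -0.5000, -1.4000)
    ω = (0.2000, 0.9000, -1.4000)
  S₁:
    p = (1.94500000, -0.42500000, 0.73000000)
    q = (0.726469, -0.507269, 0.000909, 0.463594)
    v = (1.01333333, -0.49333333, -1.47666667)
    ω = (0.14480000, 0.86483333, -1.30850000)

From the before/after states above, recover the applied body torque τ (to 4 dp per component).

Δω = ω₁−ω₀ = (-0.05520000, -0.03516667, 0.09150000)
gyro term ω₀×Iω₀ = (0.0504, -0.0056, 0.0036)
τ = I·(Δω/dt) + ω₀×(Iω₀) = (-0.0600, -0.0900, 0.1500)

τ = (-0.0600, -0.0900, 0.1500)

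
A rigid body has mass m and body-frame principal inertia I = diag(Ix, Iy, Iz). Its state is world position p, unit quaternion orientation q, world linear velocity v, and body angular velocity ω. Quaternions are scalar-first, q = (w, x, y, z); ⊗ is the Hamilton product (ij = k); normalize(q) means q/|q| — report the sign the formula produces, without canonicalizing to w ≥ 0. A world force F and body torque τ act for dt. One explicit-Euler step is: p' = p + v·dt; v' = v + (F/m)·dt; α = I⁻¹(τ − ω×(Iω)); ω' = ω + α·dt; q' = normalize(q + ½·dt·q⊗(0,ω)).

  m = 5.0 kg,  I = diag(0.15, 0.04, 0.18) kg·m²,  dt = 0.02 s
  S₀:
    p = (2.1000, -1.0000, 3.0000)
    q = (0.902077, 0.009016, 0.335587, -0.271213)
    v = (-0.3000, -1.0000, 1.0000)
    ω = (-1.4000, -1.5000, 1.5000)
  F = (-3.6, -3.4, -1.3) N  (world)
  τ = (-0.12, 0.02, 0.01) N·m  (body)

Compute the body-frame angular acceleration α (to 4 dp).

gyro term ω×Iω = (-0.3150, 0.0630, -0.2310)
angular accel α = (1.3000, -1.0750, 1.3389)

α = (1.3000, -1.0750, 1.3389)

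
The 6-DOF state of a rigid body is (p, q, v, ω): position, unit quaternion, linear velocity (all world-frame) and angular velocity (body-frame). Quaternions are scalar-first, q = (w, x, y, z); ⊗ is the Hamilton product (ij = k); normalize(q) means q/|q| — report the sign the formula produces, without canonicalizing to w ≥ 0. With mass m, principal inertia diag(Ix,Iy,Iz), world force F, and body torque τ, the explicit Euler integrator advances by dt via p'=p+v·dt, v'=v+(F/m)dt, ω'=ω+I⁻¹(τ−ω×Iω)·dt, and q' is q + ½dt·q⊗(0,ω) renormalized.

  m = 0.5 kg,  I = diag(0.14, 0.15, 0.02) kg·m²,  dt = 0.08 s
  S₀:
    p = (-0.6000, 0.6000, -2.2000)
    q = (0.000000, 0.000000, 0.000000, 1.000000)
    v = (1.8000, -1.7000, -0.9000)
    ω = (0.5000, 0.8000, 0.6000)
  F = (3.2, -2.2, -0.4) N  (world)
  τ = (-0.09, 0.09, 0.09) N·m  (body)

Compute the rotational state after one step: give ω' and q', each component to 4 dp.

α = I⁻¹(τ − ω×Iω) = (-0.1971, 0.3600, 4.3000)
new body rate ω' = (0.4842, 0.8288, 0.9440)
Hamilton product q⊗(0,ω) = (-0.6000000, -0.8000000, 0.5000000, 0.0000000)
updated quaternion q' = (-0.0240, -0.0320, 0.0200, 0.9990)

ω' = (0.4842, 0.8288, 0.9440)
q' = (-0.0240, -0.0320, 0.0200, 0.9990)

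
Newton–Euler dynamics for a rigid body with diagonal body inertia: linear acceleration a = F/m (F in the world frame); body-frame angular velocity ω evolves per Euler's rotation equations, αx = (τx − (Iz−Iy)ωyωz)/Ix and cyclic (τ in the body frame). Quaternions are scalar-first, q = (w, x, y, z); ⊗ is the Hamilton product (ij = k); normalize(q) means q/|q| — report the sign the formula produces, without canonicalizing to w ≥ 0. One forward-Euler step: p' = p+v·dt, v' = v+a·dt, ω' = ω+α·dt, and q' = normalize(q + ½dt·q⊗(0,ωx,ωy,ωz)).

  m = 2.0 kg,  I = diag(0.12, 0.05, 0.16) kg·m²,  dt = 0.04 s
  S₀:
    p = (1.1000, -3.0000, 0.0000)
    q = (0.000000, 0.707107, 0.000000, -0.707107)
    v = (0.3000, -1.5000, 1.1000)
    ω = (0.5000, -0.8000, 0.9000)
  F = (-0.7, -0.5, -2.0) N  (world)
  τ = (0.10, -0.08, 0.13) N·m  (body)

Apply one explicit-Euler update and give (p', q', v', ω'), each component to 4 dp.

(τ − ω×Iω)/I = (1.4933, -1.2400, 0.6375)
new body rate ω' = (0.5597, -0.8496, 0.9255)
2q̇ = q⊗(0,ω) = (0.2828428, -0.5656856, -0.9899498, -0.5656856)
q + ½dt·q⊗(0,ω), renormalized = (0.0057, 0.6956, -0.0198, -0.7182)
a = (-0.3500, -0.2500, -1.0000)
p' = p + v·dt = (1.1120, -3.0600, 0.0440)
v' = v + a·dt = (0.2860, -1.5100, 1.0600)

p' = (1.1120, -3.0600, 0.0440)
q' = (0.0057, 0.6956, -0.0198, -0.7182)
v' = (0.2860, -1.5100, 1.0600)
ω' = (0.5597, -0.8496, 0.9255)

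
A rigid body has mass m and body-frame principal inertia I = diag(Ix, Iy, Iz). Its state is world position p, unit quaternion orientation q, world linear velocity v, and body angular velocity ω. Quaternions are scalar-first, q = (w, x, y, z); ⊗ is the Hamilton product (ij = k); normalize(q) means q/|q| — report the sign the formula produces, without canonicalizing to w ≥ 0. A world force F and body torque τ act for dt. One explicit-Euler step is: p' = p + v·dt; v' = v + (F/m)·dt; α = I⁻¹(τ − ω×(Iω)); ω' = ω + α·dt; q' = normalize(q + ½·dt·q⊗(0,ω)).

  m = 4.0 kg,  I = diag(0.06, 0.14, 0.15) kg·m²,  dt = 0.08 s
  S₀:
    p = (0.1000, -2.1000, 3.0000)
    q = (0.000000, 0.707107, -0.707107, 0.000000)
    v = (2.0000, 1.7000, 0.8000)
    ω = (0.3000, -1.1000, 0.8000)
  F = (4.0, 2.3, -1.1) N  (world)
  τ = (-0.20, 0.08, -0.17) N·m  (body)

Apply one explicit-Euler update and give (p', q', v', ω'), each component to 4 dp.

p + v·dt = (0.2600, -1.9640, 3.0640)
v + (F/m)dt = (2.0800, 1.7460, 0.7780)
angular accel α = (-3.1867, 0.7257, -0.9573)
new body rate ω' = (0.0451, -1.0419, 0.7234)
Hamilton product q⊗(0,ω) = (-0.9899498, -0.5656856, -0.5656856, -0.5656856)
q + ½dt·q⊗(0,ω), renormalized = (-0.0395, 0.6834, -0.7286, -0.0226)

p' = (0.2600, -1.9640, 3.0640)
q' = (-0.0395, 0.6834, -0.7286, -0.0226)
v' = (2.0800, 1.7460, 0.7780)
ω' = (0.0451, -1.0419, 0.7234)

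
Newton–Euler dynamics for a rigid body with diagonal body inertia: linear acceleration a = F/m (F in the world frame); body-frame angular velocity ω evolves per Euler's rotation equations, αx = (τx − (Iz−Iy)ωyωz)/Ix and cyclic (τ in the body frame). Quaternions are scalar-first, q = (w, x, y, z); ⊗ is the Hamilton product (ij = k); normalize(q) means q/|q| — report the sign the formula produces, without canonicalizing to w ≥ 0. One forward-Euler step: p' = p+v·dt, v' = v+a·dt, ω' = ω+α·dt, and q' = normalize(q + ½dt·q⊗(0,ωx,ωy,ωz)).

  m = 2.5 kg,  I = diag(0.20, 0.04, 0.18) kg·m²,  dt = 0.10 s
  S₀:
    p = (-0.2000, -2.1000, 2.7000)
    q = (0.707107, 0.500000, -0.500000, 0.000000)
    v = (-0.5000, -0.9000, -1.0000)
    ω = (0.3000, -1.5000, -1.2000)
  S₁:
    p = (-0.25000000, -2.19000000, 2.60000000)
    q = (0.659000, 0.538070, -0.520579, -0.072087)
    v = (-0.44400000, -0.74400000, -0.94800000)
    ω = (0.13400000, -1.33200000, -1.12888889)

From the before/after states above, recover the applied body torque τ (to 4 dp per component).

rate change Δω = (-0.16600000, 0.16800000, 0.07111111)
I·α + gyro = (-0.0800, 0.0600, 0.2000)

τ = (-0.0800, 0.0600, 0.2000)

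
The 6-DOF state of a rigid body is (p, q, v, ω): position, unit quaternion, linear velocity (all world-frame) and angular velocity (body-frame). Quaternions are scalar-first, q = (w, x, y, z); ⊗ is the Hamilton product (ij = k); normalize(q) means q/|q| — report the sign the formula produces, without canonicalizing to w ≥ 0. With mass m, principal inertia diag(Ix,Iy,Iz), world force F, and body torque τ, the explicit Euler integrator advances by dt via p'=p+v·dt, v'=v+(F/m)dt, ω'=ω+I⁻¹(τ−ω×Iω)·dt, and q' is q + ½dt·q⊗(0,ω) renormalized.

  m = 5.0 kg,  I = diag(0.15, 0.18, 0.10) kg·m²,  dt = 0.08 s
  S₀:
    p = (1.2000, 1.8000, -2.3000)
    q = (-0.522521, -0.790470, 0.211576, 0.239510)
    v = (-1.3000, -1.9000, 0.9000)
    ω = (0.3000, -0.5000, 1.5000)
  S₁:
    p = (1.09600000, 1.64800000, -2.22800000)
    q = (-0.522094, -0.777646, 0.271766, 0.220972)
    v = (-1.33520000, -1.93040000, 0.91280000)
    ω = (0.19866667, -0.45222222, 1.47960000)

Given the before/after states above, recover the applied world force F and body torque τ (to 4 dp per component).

Δω = ω₁−ω₀ = (-0.10133333, 0.04777778, -0.02040000)
I·α + gyro = (-0.1300, 0.1300, -0.0300)
velocity change Δv = (-0.03520000, -0.03040000, 0.01280000)
m·(v₁−v₀)/dt = (-2.2000, -1.9000, 0.8000)

F = (-2.2000, -1.9000, 0.8000)
τ = (-0.1300, 0.1300, -0.0300)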